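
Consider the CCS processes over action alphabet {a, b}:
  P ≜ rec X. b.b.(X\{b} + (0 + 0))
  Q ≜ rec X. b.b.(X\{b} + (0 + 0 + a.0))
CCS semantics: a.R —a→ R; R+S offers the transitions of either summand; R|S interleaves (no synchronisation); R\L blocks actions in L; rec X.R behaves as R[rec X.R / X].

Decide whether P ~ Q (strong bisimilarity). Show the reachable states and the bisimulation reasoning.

LTS(P): 3 reachable states
  s0 = rec X. b.b.(X\{b} + (0 + 0)) has moves ··b··> s1
  s1 = b.((rec X. b.b.(X\{b} + (0 + 0)))\{b} + (0 + 0)) has moves ··b··> s2
  s2 = (rec X. b.b.(X\{b} + (0 + 0)))\{b} + (0 + 0) has moves deadlocked
LTS(Q): 4 reachable states
  t0 = rec X. b.b.(X\{b} + (0 + 0 + a.0)) has moves ··b··> t1
  t1 = b.((rec X. b.b.(X\{b} + (0 + 0 + a.0)))\{b} + (0 + 0 + a.0)) has moves ··b··> t2
  t2 = (rec X. b.b.(X\{b} + (0 + 0 + a.0)))\{b} + (0 + 0 + a.0) has moves ··a··> t3
  t3 = 0 has moves deadlocked
Coarsest stable partition (strong bisimilarity classes):
  B0 = {s0}
  B1 = {s1}
  B2 = {s2, t3}
  B3 = {t0}
  B4 = {t1}
  B5 = {t2}
s0 ∈ B0, t0 ∈ B3 → different blocks

NO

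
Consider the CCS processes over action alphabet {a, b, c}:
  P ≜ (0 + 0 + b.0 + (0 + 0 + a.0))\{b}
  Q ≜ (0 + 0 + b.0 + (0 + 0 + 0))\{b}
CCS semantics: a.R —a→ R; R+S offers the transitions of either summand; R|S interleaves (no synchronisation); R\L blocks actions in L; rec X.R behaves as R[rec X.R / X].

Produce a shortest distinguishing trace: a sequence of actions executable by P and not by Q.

a

LTS(P): 2 reachable states
  s0 = (0 + 0 + b.0 + (0 + 0 + a.0))\{b} ⊢ -a-> s1
  s1 = 0\{b} ⊢ (no moves)
LTS(Q): 1 reachable states
  t0 = (0 + 0 + b.0 + (0 + 0 + 0))\{b} ⊢ (no moves)
Executing a from P (initial set {s0}):
  step 1 (a): {s1}
  — P admits the full trace.
Executing a from Q (initial set {t0}):
  step 1 (a): ∅ (Q stuck)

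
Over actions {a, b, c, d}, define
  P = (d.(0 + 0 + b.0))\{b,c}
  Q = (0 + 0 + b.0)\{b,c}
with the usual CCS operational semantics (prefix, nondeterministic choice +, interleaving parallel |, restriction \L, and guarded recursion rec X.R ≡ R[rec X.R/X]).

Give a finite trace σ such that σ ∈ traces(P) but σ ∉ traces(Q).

d

P's transition system — 2 states:
  p0 = (d.(0 + 0 + b.0))\{b,c} :: =d=> p1
  p1 = (0 + 0 + b.0)\{b,c} :: deadlocked
Q's transition system — 1 states:
  q0 = (0 + 0 + b.0)\{b,c} :: deadlocked
Run σ = ⟨d⟩ on P: start {p0}
  [1] d ⇒ {p1}
  P completes σ.
Run σ = ⟨d⟩ on Q: start {q0}
  [1] d ⇒ ∅ (Q stuck)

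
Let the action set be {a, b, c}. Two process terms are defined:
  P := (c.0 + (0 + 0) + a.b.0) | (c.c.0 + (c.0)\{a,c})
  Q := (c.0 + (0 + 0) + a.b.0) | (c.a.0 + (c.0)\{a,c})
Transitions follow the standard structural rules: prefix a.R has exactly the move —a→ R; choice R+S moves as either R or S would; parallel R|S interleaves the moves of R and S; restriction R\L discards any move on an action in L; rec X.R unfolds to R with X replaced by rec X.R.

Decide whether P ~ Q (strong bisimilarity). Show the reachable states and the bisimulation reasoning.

P's transition system — 9 states:
  p0 = (c.0 + (0 + 0) + a.b.0) | (c.c.0 + (c.0)\{a,c}) has moves ··a··> p1, ··c··> p2, ··c··> p3
  p1 = b.0 | (c.c.0 + (c.0)\{a,c}) has moves ··b··> p3, ··c··> p4
  p2 = (c.0 + (0 + 0) + a.b.0) | c.0 has moves ··a··> p4, ··c··> p5, ··c··> p6
  p3 = 0 | (c.c.0 + (c.0)\{a,c}) has moves ··c··> p6
  p4 = b.0 | c.0 has moves ··b··> p6, ··c··> p7
  p5 = (c.0 + (0 + 0) + a.b.0) | 0 has moves ··a··> p7, ··c··> p8
  p6 = 0 | c.0 has moves ··c··> p8
  p7 = b.0 | 0 has moves ··b··> p8
  p8 = 0 | 0 has moves deadlocked
Q's transition system — 9 states:
  q0 = (c.0 + (0 + 0) + a.b.0) | (c.a.0 + (c.0)\{a,c}) has moves ··a··> q1, ··c··> q2, ··c··> q3
  q1 = b.0 | (c.a.0 + (c.0)\{a,c}) has moves ··b··> q3, ··c··> q4
  q2 = (c.0 + (0 + 0) + a.b.0) | a.0 has moves ··a··> q4, ··a··> q5, ··c··> q6
  q3 = 0 | (c.a.0 + (c.0)\{a,c}) has moves ··c··> q6
  q4 = b.0 | a.0 has moves ··a··> q7, ··b··> q6
  q5 = (c.0 + (0 + 0) + a.b.0) | 0 has moves ··a··> q7, ··c··> q8
  q6 = 0 | a.0 has moves ··a··> q8
  q7 = b.0 | 0 has moves ··b··> q8
  q8 = 0 | 0 has moves deadlocked
Coarsest stable partition (strong bisimilarity classes):
  B0 = {p0}
  B1 = {p2}
  B2 = {p4}
  B3 = {p6}
  B4 = {p8, q8}
  B5 = {p7, q7}
  B6 = {p5, q5}
  B7 = {p1}
  B8 = {p3}
  B9 = {q0}
  B10 = {q1}
  B11 = {q4}
  B12 = {q6}
  B13 = {q3}
  B14 = {q2}
p0 ∈ B0, q0 ∈ B9 → different blocks

P ≁ Q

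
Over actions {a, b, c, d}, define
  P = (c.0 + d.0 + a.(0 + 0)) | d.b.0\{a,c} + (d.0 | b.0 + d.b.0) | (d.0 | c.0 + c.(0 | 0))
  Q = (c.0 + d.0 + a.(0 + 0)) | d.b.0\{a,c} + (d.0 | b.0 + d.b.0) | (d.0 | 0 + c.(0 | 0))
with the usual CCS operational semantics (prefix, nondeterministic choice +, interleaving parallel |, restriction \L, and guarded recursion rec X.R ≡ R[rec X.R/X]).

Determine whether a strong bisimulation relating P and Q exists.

P ≁ Q

LTS(P): 32 reachable states
  u0 = (c.0 + d.0 + a.(0 + 0)) | d.b.0\{a,c} + (d.0 | b.0 + d.b.0) | (d.0 | c.0 + c.(0 | 0)) :: -a-> u1, -b-> u2, -c-> u3, -c-> u4, -c-> u5, -d-> u5, -d-> u6, -d-> u7, -d-> u8, -d-> u9
  u1 = (0 + 0) | d.b.0\{a,c} :: -d-> u10
  u2 = d.0 | 0 | (d.0 | c.0 + c.(0 | 0)) :: -c-> u11, -c-> u12, -d-> u13, -d-> u14
  u3 = (d.0 | b.0 + d.b.0) | (0 | 0) :: -b-> u11, -d-> u15, -d-> u16
  u4 = (d.0 | b.0 + d.b.0) | (d.0 | 0) :: -b-> u12, -d-> u17, -d-> u18, -d-> u3
  u5 = 0 | d.b.0\{a,c} :: -d-> u19
  u6 = (c.0 + d.0 + a.(0 + 0)) | b.0\{a,c} :: -a-> u10, -b-> u20, -c-> u19, -d-> u19
  u7 = (d.0 | b.0 + d.b.0) | (0 | c.0) :: -b-> u14, -c-> u3, -d-> u21, -d-> u22
  u8 = 0 | b.0 | (d.0 | c.0 + c.(0 | 0)) :: -b-> u13, -c-> u15, -c-> u17, -d-> u21
  u9 = b.0 | (d.0 | c.0 + c.(0 | 0)) :: -b-> u23, -c-> u16, -c-> u18, -d-> u22
  u10 = (0 + 0) | b.0\{a,c} :: -b-> u24
  u11 = d.0 | 0 | (0 | 0) :: -d-> u25
  u12 = d.0 | 0 | (d.0 | 0) :: -d-> u11, -d-> u26
  u13 = 0 | 0 | (d.0 | c.0 + c.(0 | 0)) :: -c-> u25, -c-> u26, -d-> u27
  u14 = d.0 | 0 | (0 | c.0) :: -c-> u11, -d-> u27
  u15 = 0 | b.0 | (0 | 0) :: -b-> u25
  u16 = b.0 | (0 | 0) :: -b-> u28
  u17 = 0 | b.0 | (d.0 | 0) :: -b-> u26, -d-> u15
  u18 = b.0 | (d.0 | 0) :: -b-> u29, -d-> u16
  u19 = 0 | b.0\{a,c} :: -b-> u30
  u20 = (c.0 + d.0 + a.(0 + 0)) | 0\{a,c} :: -a-> u24, -c-> u30, -d-> u30
  u21 = 0 | b.0 | (0 | c.0) :: -b-> u27, -c-> u15
  u22 = b.0 | (0 | c.0) :: -b-> u31, -c-> u16
  u23 = 0 | (d.0 | c.0 + c.(0 | 0)) :: -c-> u28, -c-> u29, -d-> u31
  u24 = (0 + 0) | 0\{a,c} :: ·
  u25 = 0 | 0 | (0 | 0) :: ·
  u26 = 0 | 0 | (d.0 | 0) :: -d-> u25
  u27 = 0 | 0 | (0 | c.0) :: -c-> u25
  u28 = 0 | (0 | 0) :: ·
  u29 = 0 | (d.0 | 0) :: -d-> u28
  u30 = 0 | 0\{a,c} :: ·
  u31 = 0 | (0 | c.0) :: -c-> u28
LTS(Q): 20 reachable states
  v0 = (c.0 + d.0 + a.(0 + 0)) | d.b.0\{a,c} + (d.0 | b.0 + d.b.0) | (d.0 | 0 + c.(0 | 0)) :: -a-> v1, -b-> v2, -c-> v3, -c-> v4, -d-> v3, -d-> v4, -d-> v5, -d-> v6, -d-> v7
  v1 = (0 + 0) | d.b.0\{a,c} :: -d-> v8
  v2 = d.0 | 0 | (d.0 | 0 + c.(0 | 0)) :: -c-> v9, -d-> v10, -d-> v9
  v3 = (d.0 | b.0 + d.b.0) | (0 | 0) :: -b-> v9, -d-> v11, -d-> v12
  v4 = 0 | d.b.0\{a,c} :: -d-> v13
  v5 = (c.0 + d.0 + a.(0 + 0)) | b.0\{a,c} :: -a-> v8, -b-> v14, -c-> v13, -d-> v13
  v6 = 0 | b.0 | (d.0 | 0 + c.(0 | 0)) :: -b-> v10, -c-> v11, -d-> v11
  v7 = b.0 | (d.0 | 0 + c.(0 | 0)) :: -b-> v15, -c-> v12, -d-> v12
  v8 = (0 + 0) | b.0\{a,c} :: -b-> v16
  v9 = d.0 | 0 | (0 | 0) :: -d-> v17
  v10 = 0 | 0 | (d.0 | 0 + c.(0 | 0)) :: -c-> v17, -d-> v17
  v11 = 0 | b.0 | (0 | 0) :: -b-> v17
  v12 = b.0 | (0 | 0) :: -b-> v18
  v13 = 0 | b.0\{a,c} :: -b-> v19
  v14 = (c.0 + d.0 + a.(0 + 0)) | 0\{a,c} :: -a-> v16, -c-> v19, -d-> v19
  v15 = 0 | (d.0 | 0 + c.(0 | 0)) :: -c-> v18, -d-> v18
  v16 = (0 + 0) | 0\{a,c} :: ·
  v17 = 0 | 0 | (0 | 0) :: ·
  v18 = 0 | (0 | 0) :: ·
  v19 = 0 | 0\{a,c} :: ·
Partition-refinement fixed point:
  B0 = {u0}
  B1 = {u8, u9}
  B2 = {u13, u23}
  B3 = {u24, u25, u28, u30, v16, v17, v18, v19}
  B4 = {u27, u31}
  B5 = {u11, u26, u29, v9}
  B6 = {u10, u15, u16, u19, v11, v12, v13, v8}
  B7 = {u17, u18, u3, v3}
  B8 = {u21, u22}
  B9 = {u4}
  B10 = {u12}
  B11 = {u1, u5, v1, v4}
  B12 = {u7}
  B13 = {u14}
  B14 = {u2}
  B15 = {u6, v5}
  B16 = {u20, v14}
  B17 = {v0}
  B18 = {v6, v7}
  B19 = {v10, v15}
  B20 = {v2}
u0 ∈ B0, v0 ∈ B17 → different blocks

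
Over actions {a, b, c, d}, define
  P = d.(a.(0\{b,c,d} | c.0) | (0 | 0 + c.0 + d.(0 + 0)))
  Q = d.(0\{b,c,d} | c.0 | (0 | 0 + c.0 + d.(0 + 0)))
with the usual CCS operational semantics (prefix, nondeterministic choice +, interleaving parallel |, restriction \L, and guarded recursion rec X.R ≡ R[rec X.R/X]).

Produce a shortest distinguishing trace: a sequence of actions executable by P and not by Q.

Reachable graph of P (10 states):
  u0 = d.(a.(0\{b,c,d} | c.0) | (0 | 0 + c.0 + d.(0 + 0))) has moves -d-> u1
  u1 = a.(0\{b,c,d} | c.0) | (0 | 0 + c.0 + d.(0 + 0)) has moves -a-> u2, -c-> u3, -d-> u4
  u2 = 0\{b,c,d} | c.0 | (0 | 0 + c.0 + d.(0 + 0)) has moves -c-> u5, -c-> u6, -d-> u7
  u3 = a.(0\{b,c,d} | c.0) | 0 has moves -a-> u6
  u4 = a.(0\{b,c,d} | c.0) | (0 + 0) has moves -a-> u7
  u5 = 0\{b,c,d} | 0 | (0 | 0 + c.0 + d.(0 + 0)) has moves -c-> u8, -d-> u9
  u6 = 0\{b,c,d} | c.0 | 0 has moves -c-> u8
  u7 = 0\{b,c,d} | c.0 | (0 + 0) has moves -c-> u9
  u8 = 0\{b,c,d} | 0 | 0 has moves deadlocked
  u9 = 0\{b,c,d} | 0 | (0 + 0) has moves deadlocked
Reachable graph of Q (7 states):
  v0 = d.(0\{b,c,d} | c.0 | (0 | 0 + c.0 + d.(0 + 0))) has moves -d-> v1
  v1 = 0\{b,c,d} | c.0 | (0 | 0 + c.0 + d.(0 + 0)) has moves -c-> v2, -c-> v3, -d-> v4
  v2 = 0\{b,c,d} | 0 | (0 | 0 + c.0 + d.(0 + 0)) has moves -c-> v5, -d-> v6
  v3 = 0\{b,c,d} | c.0 | 0 has moves -c-> v5
  v4 = 0\{b,c,d} | c.0 | (0 + 0) has moves -c-> v6
  v5 = 0\{b,c,d} | 0 | 0 has moves deadlocked
  v6 = 0\{b,c,d} | 0 | (0 + 0) has moves deadlocked
Trace ⟨da⟩ through P, begin at {u0}:
  [1] d ⇒ {u1}
  [2] a ⇒ {u2}
  ✓ P
Trace ⟨da⟩ through Q, begin at {v0}:
  [1] d ⇒ {v1}
  [2] a ⇒ ∅ (Q stuck)

da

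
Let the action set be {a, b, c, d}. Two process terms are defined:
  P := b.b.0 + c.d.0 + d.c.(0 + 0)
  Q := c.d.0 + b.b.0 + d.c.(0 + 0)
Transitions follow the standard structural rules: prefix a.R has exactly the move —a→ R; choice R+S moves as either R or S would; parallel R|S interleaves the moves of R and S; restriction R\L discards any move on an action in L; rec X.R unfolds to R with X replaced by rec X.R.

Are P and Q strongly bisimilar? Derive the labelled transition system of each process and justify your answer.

P's transition system — 6 states:
  p0 = b.b.0 + c.d.0 + d.c.(0 + 0) ⊢ -b-> p1, -c-> p2, -d-> p3
  p1 = b.0 ⊢ -b-> p4
  p2 = d.0 ⊢ -d-> p4
  p3 = c.(0 + 0) ⊢ -c-> p5
  p4 = 0 ⊢ deadlocked
  p5 = 0 + 0 ⊢ deadlocked
Q's transition system — 6 states:
  q0 = c.d.0 + b.b.0 + d.c.(0 + 0) ⊢ -b-> q1, -c-> q2, -d-> q3
  q1 = b.0 ⊢ -b-> q4
  q2 = d.0 ⊢ -d-> q4
  q3 = c.(0 + 0) ⊢ -c-> q5
  q4 = 0 ⊢ deadlocked
  q5 = 0 + 0 ⊢ deadlocked
Bisimilarity quotient blocks:
  B0 = {p0, q0}
  B1 = {p3, q3}
  B2 = {p4, p5, q4, q5}
  B3 = {p1, q1}
  B4 = {p2, q2}
p0 ∈ B0, q0 ∈ B0 → same block

YES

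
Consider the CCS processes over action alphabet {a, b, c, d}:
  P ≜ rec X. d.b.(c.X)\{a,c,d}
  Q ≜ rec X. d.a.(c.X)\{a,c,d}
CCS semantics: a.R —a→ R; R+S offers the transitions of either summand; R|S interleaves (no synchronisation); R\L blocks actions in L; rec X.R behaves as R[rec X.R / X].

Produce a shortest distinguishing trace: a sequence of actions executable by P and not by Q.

LTS(P): 3 reachable states
  u0 = rec X. d.b.(c.X)\{a,c,d} | --d--▸ u1
  u1 = b.(c.(rec X. d.b.(c.X)\{a,c,d}))\{a,c,d} | --b--▸ u2
  u2 = (c.(rec X. d.b.(c.X)\{a,c,d}))\{a,c,d} | stopped
LTS(Q): 3 reachable states
  v0 = rec X. d.a.(c.X)\{a,c,d} | --d--▸ v1
  v1 = a.(c.(rec X. d.a.(c.X)\{a,c,d}))\{a,c,d} | --a--▸ v2
  v2 = (c.(rec X. d.a.(c.X)\{a,c,d}))\{a,c,d} | stopped
Executing db from P (initial set {u0}):
  [1] d ⇒ {u1}
  [2] b ⇒ {u2}
  ✓ P
Executing db from Q (initial set {v0}):
  [1] d ⇒ {v1}
  [2] b ⇒ no successor for Q

db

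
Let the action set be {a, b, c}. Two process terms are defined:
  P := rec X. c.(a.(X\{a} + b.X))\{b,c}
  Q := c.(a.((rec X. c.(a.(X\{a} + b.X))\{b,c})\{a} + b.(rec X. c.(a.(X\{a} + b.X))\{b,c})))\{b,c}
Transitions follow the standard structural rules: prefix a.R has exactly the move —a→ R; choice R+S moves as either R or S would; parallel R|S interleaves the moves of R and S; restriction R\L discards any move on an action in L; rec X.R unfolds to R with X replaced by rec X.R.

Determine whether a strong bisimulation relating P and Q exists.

LTS(P): 3 reachable states
  s0 = rec X. c.(a.(X\{a} + b.X))\{b,c} → -c-> s1
  s1 = (a.((rec X. c.(a.(X\{a} + b.X))\{b,c})\{a} + b.(rec X. c.(a.(X\{a} + b.X))\{b,c})))\{b,c} → -a-> s2
  s2 = ((rec X. c.(a.(X\{a} + b.X))\{b,c})\{a} + b.(rec X. c.(a.(X\{a} + b.X))\{b,c}))\{b,c} → ·
LTS(Q): 3 reachable states
  t0 = c.(a.((rec X. c.(a.(X\{a} + b.X))\{b,c})\{a} + b.(rec X. c.(a.(X\{a} + b.X))\{b,c})))\{b,c} → -c-> t1
  t1 = (a.((rec X. c.(a.(X\{a} + b.X))\{b,c})\{a} + b.(rec X. c.(a.(X\{a} + b.X))\{b,c})))\{b,c} → -a-> t2
  t2 = ((rec X. c.(a.(X\{a} + b.X))\{b,c})\{a} + b.(rec X. c.(a.(X\{a} + b.X))\{b,c}))\{b,c} → ·
Partition-refinement fixed point:
  B0 = {s0, t0}
  B1 = {s1, t1}
  B2 = {s2, t2}
s0 ∈ B0, t0 ∈ B0 → same block

P ~ Q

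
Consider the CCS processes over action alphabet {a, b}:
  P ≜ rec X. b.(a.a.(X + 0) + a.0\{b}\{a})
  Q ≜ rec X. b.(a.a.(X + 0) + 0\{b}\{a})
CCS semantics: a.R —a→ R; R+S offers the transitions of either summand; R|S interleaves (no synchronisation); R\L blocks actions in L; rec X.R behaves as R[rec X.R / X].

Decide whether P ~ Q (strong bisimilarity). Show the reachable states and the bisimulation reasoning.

not bisimilar

Reachable graph of P (5 states):
  s0 = rec X. b.(a.a.(X + 0) + a.0\{b}\{a}) → --b--▸ s1
  s1 = a.a.((rec X. b.(a.a.(X + 0) + a.0\{b}\{a})) + 0) + a.0\{b}\{a} → --a--▸ s2, --a--▸ s3
  s2 = 0\{b}\{a} → (no moves)
  s3 = a.((rec X. b.(a.a.(X + 0) + a.0\{b}\{a})) + 0) → --a--▸ s4
  s4 = (rec X. b.(a.a.(X + 0) + a.0\{b}\{a})) + 0 → --b--▸ s1
Reachable graph of Q (4 states):
  t0 = rec X. b.(a.a.(X + 0) + 0\{b}\{a}) → --b--▸ t1
  t1 = a.a.((rec X. b.(a.a.(X + 0) + 0\{b}\{a})) + 0) + 0\{b}\{a} → --a--▸ t2
  t2 = a.((rec X. b.(a.a.(X + 0) + 0\{b}\{a})) + 0) → --a--▸ t3
  t3 = (rec X. b.(a.a.(X + 0) + 0\{b}\{a})) + 0 → --b--▸ t1
Partition-refinement fixed point:
  B0 = {s0, s4}
  B1 = {s1}
  B2 = {s3}
  B3 = {s2}
  B4 = {t0, t3}
  B5 = {t1}
  B6 = {t2}
s0 ∈ B0, t0 ∈ B4 → different blocks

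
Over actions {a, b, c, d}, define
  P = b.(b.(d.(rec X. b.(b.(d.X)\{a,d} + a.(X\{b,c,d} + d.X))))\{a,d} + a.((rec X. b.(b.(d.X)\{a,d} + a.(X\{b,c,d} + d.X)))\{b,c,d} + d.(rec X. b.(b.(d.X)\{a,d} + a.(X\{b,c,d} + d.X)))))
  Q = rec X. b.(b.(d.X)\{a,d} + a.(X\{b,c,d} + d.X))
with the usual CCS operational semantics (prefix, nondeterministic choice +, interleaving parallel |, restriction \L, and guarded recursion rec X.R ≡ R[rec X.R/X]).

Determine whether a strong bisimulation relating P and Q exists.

Reachable graph of P (5 states):
  m0 = b.(b.(d.(rec X. b.(b.(d.X)\{a,d} + a.(X\{b,c,d} + d.X))))\{a,d} + a.((rec X. b.(b.(d.X)\{a,d} + a.(X\{b,c,d} + d.X)))\{b,c,d} + d.(rec X. b.(b.(d.X)\{a,d} + a.(X\{b,c,d} + d.X))))) :: ··b··> m1
  m1 = b.(d.(rec X. b.(b.(d.X)\{a,d} + a.(X\{b,c,d} + d.X))))\{a,d} + a.((rec X. b.(b.(d.X)\{a,d} + a.(X\{b,c,d} + d.X)))\{b,c,d} + d.(rec X. b.(b.(d.X)\{a,d} + a.(X\{b,c,d} + d.X)))) :: ··a··> m2, ··b··> m3
  m2 = (rec X. b.(b.(d.X)\{a,d} + a.(X\{b,c,d} + d.X)))\{b,c,d} + d.(rec X. b.(b.(d.X)\{a,d} + a.(X\{b,c,d} + d.X))) :: ··d··> m4
  m3 = (d.(rec X. b.(b.(d.X)\{a,d} + a.(X\{b,c,d} + d.X))))\{a,d} :: ·
  m4 = rec X. b.(b.(d.X)\{a,d} + a.(X\{b,c,d} + d.X)) :: ··b··> m1
Reachable graph of Q (4 states):
  n0 = rec X. b.(b.(d.X)\{a,d} + a.(X\{b,c,d} + d.X)) :: ··b··> n1
  n1 = b.(d.(rec X. b.(b.(d.X)\{a,d} + a.(X\{b,c,d} + d.X))))\{a,d} + a.((rec X. b.(b.(d.X)\{a,d} + a.(X\{b,c,d} + d.X)))\{b,c,d} + d.(rec X. b.(b.(d.X)\{a,d} + a.(X\{b,c,d} + d.X)))) :: ··a··> n2, ··b··> n3
  n2 = (rec X. b.(b.(d.X)\{a,d} + a.(X\{b,c,d} + d.X)))\{b,c,d} + d.(rec X. b.(b.(d.X)\{a,d} + a.(X\{b,c,d} + d.X))) :: ··d··> n0
  n3 = (d.(rec X. b.(b.(d.X)\{a,d} + a.(X\{b,c,d} + d.X))))\{a,d} :: ·
Bisimilarity quotient blocks:
  B0 = {m0, m4, n0}
  B1 = {m1, n1}
  B2 = {m3, n3}
  B3 = {m2, n2}
m0 ∈ B0, n0 ∈ B0 → same block

bisimilar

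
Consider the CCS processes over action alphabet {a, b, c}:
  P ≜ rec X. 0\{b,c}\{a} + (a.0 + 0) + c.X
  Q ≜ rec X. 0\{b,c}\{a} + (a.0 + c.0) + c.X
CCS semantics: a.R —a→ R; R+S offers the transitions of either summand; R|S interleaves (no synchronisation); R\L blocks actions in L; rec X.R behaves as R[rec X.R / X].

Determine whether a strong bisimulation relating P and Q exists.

Reachable graph of P (2 states):
  m0 = rec X. 0\{b,c}\{a} + (a.0 + 0) + c.X ⊢ -a-> m1, -c-> m0
  m1 = 0 ⊢ deadlocked
Reachable graph of Q (2 states):
  n0 = rec X. 0\{b,c}\{a} + (a.0 + c.0) + c.X ⊢ -a-> n1, -c-> n0, -c-> n1
  n1 = 0 ⊢ deadlocked
Bisimilarity quotient blocks:
  B0 = {m0}
  B1 = {m1, n1}
  B2 = {n0}
m0 ∈ B0, n0 ∈ B2 → different blocks

P ≁ Q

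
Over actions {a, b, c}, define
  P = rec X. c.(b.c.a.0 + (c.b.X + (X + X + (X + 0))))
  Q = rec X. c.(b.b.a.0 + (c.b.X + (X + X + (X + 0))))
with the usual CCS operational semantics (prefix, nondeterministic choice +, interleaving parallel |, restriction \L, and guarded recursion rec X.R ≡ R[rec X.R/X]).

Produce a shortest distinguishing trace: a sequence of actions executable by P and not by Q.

cbc

LTS(P): 6 reachable states
  m0 = rec X. c.(b.c.a.0 + (c.b.X + (X + X + (X + 0)))) | -c-> m1
  m1 = b.c.a.0 + (c.b.(rec X. c.(b.c.a.0 + (c.b.X + (X + X + (X + 0))))) + ((rec X. c.(b.c.a.0 + (c.b.X + (X + X + (X + 0))))) + (rec X. c.(b.c.a.0 + (c.b.X + (X + X + (X + 0))))) + ((rec X. c.(b.c.a.0 + (c.b.X + (X + X + (X + 0))))) + 0))) | -b-> m2, -c-> m1, -c-> m3
  m2 = c.a.0 | -c-> m4
  m3 = b.(rec X. c.(b.c.a.0 + (c.b.X + (X + X + (X + 0))))) | -b-> m0
  m4 = a.0 | -a-> m5
  m5 = 0 | (no moves)
LTS(Q): 6 reachable states
  n0 = rec X. c.(b.b.a.0 + (c.b.X + (X + X + (X + 0)))) | -c-> n1
  n1 = b.b.a.0 + (c.b.(rec X. c.(b.b.a.0 + (c.b.X + (X + X + (X + 0))))) + ((rec X. c.(b.b.a.0 + (c.b.X + (X + X + (X + 0))))) + (rec X. c.(b.b.a.0 + (c.b.X + (X + X + (X + 0))))) + ((rec X. c.(b.b.a.0 + (c.b.X + (X + X + (X + 0))))) + 0))) | -b-> n2, -c-> n1, -c-> n3
  n2 = b.a.0 | -b-> n4
  n3 = b.(rec X. c.(b.b.a.0 + (c.b.X + (X + X + (X + 0))))) | -b-> n0
  n4 = a.0 | -a-> n5
  n5 = 0 | (no moves)
Trace ⟨cbc⟩ through P, begin at {m0}:
  step 1 (c): {m1}
  step 2 (b): {m2}
  step 3 (c): {m4}
  ✓ P
Trace ⟨cbc⟩ through Q, begin at {n0}:
  step 1 (c): {n1}
  step 2 (b): {n2}
  step 3 (c): ∅ (Q stuck)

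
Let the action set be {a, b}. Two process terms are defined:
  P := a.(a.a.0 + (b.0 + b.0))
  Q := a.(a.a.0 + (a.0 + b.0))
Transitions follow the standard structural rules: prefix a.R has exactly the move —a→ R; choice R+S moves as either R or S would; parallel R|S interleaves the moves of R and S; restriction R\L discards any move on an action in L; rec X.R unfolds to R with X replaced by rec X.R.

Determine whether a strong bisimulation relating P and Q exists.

Reachable graph of P (4 states):
  s0 = a.(a.a.0 + (b.0 + b.0)) | -a-> s1
  s1 = a.a.0 + (b.0 + b.0) | -a-> s2, -b-> s3
  s2 = a.0 | -a-> s3
  s3 = 0 | deadlocked
Reachable graph of Q (4 states):
  t0 = a.(a.a.0 + (a.0 + b.0)) | -a-> t1
  t1 = a.a.0 + (a.0 + b.0) | -a-> t2, -a-> t3, -b-> t2
  t2 = 0 | deadlocked
  t3 = a.0 | -a-> t2
Bisimilarity quotient blocks:
  B0 = {s0}
  B1 = {s1}
  B2 = {s3, t2}
  B3 = {s2, t3}
  B4 = {t0}
  B5 = {t1}
s0 ∈ B0, t0 ∈ B4 → different blocks

P ≁ Q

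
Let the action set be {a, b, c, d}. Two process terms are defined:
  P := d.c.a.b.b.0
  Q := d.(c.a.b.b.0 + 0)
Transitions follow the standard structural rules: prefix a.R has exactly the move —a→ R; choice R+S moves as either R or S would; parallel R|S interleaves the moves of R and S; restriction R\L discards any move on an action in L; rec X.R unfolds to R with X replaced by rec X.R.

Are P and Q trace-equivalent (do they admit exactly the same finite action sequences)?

P's transition system — 6 states:
  u0 = d.c.a.b.b.0 has moves =d=> u1
  u1 = c.a.b.b.0 has moves =c=> u2
  u2 = a.b.b.0 has moves =a=> u3
  u3 = b.b.0 has moves =b=> u4
  u4 = b.0 has moves =b=> u5
  u5 = 0 has moves ∅
Q's transition system — 6 states:
  v0 = d.(c.a.b.b.0 + 0) has moves =d=> v1
  v1 = c.a.b.b.0 + 0 has moves =c=> v2
  v2 = a.b.b.0 has moves =a=> v3
  v3 = b.b.0 has moves =b=> v4
  v4 = b.0 has moves =b=> v5
  v5 = 0 has moves ∅
Bisimilarity quotient blocks:
  B0 = {u0, v0}
  B1 = {u1, v1}
  B2 = {u2, v2}
  B3 = {u3, v3}
  B4 = {u4, v4}
  B5 = {u5, v5}
u0 ∈ B0, v0 ∈ B0 → same block
Bisimilar ⇒ trace-equivalent.

YES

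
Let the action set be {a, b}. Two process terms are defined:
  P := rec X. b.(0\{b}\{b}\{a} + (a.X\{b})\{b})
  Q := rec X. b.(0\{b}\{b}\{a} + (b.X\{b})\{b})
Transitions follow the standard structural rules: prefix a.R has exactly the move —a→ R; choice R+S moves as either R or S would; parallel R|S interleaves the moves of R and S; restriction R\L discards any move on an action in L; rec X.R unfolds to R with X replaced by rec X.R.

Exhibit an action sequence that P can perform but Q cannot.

P's transition system — 3 states:
  u0 = rec X. b.(0\{b}\{b}\{a} + (a.X\{b})\{b}) | =b=> u1
  u1 = 0\{b}\{b}\{a} + (a.(rec X. b.(0\{b}\{b}\{a} + (a.X\{b})\{b}))\{b})\{b} | =a=> u2
  u2 = (rec X. b.(0\{b}\{b}\{a} + (a.X\{b})\{b}))\{b}\{b} | ∅
Q's transition system — 2 states:
  v0 = rec X. b.(0\{b}\{b}\{a} + (b.X\{b})\{b}) | =b=> v1
  v1 = 0\{b}\{b}\{a} + (b.(rec X. b.(0\{b}\{b}\{a} + (b.X\{b})\{b}))\{b})\{b} | ∅
Trace ⟨ba⟩ through P, begin at {u0}:
  [1] b ⇒ {u1}
  [2] a ⇒ {u2}
  — P admits the full trace.
Trace ⟨ba⟩ through Q, begin at {v0}:
  [1] b ⇒ {v1}
  [2] a ⇒ ∅ (Q stuck)

ba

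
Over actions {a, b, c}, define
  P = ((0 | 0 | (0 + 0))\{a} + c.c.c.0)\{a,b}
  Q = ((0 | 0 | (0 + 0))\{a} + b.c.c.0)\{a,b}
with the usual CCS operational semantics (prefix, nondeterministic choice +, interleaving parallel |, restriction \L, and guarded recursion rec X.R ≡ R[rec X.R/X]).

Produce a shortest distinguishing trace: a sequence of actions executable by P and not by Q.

LTS(P): 4 reachable states
  m0 = ((0 | 0 | (0 + 0))\{a} + c.c.c.0)\{a,b} has moves -c-> m1
  m1 = (c.c.0)\{a,b} has moves -c-> m2
  m2 = (c.0)\{a,b} has moves -c-> m3
  m3 = 0\{a,b} has moves ∅
LTS(Q): 1 reachable states
  n0 = ((0 | 0 | (0 + 0))\{a} + b.c.c.0)\{a,b} has moves ∅
Run σ = ⟨c⟩ on P: start {m0}
  step 1 (c): {m1}
  ✓ P
Run σ = ⟨c⟩ on Q: start {n0}
  step 1 (c): no successor for Q

c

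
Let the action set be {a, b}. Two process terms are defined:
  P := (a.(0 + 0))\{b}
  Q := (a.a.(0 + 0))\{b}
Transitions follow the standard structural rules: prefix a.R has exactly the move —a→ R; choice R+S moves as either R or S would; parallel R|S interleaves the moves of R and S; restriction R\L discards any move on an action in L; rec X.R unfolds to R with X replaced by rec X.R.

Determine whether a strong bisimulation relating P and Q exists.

LTS(P): 2 reachable states
  u0 = (a.(0 + 0))\{b} | =a=> u1
  u1 = (0 + 0)\{b} | (no moves)
LTS(Q): 3 reachable states
  v0 = (a.a.(0 + 0))\{b} | =a=> v1
  v1 = (a.(0 + 0))\{b} | =a=> v2
  v2 = (0 + 0)\{b} | (no moves)
Coarsest stable partition (strong bisimilarity classes):
  B0 = {u0, v1}
  B1 = {u1, v2}
  B2 = {v0}
u0 ∈ B0, v0 ∈ B2 → different blocks

not bisimilar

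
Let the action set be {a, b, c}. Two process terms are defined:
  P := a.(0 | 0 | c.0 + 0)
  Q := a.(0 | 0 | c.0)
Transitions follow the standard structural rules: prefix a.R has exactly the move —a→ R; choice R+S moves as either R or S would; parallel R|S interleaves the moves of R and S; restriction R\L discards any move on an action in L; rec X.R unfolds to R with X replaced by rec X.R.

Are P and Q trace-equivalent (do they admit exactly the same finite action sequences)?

P's transition system — 3 states:
  u0 = a.(0 | 0 | c.0 + 0) :: =a=> u1
  u1 = 0 | 0 | c.0 + 0 :: =c=> u2
  u2 = 0 | 0 | 0 :: ·
Q's transition system — 3 states:
  v0 = a.(0 | 0 | c.0) :: =a=> v1
  v1 = 0 | 0 | c.0 :: =c=> v2
  v2 = 0 | 0 | 0 :: ·
Partition-refinement fixed point:
  B0 = {u0, v0}
  B1 = {u1, v1}
  B2 = {u2, v2}
u0 ∈ B0, v0 ∈ B0 → same block
Bisimilar ⇒ trace-equivalent.

trace-equivalent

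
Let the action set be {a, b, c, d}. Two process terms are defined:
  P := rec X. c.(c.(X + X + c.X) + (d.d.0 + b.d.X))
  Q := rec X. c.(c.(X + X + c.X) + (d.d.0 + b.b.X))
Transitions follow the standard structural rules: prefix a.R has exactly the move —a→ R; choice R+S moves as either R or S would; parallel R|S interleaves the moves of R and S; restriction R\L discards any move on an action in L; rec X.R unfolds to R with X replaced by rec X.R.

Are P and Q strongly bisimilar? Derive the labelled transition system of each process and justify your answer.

NO

P's transition system — 6 states:
  m0 = rec X. c.(c.(X + X + c.X) + (d.d.0 + b.d.X)) :: -c-> m1
  m1 = c.((rec X. c.(c.(X + X + c.X) + (d.d.0 + b.d.X))) + (rec X. c.(c.(X + X + c.X) + (d.d.0 + b.d.X))) + c.(rec X. c.(c.(X + X + c.X) + (d.d.0 + b.d.X)))) + (d.d.0 + b.d.(rec X. c.(c.(X + X + c.X) + (d.d.0 + b.d.X)))) :: -b-> m2, -c-> m3, -d-> m4
  m2 = d.(rec X. c.(c.(X + X + c.X) + (d.d.0 + b.d.X))) :: -d-> m0
  m3 = (rec X. c.(c.(X + X + c.X) + (d.d.0 + b.d.X))) + (rec X. c.(c.(X + X + c.X) + (d.d.0 + b.d.X))) + c.(rec X. c.(c.(X + X + c.X) + (d.d.0 + b.d.X))) :: -c-> m0, -c-> m1
  m4 = d.0 :: -d-> m5
  m5 = 0 :: (no moves)
Q's transition system — 6 states:
  n0 = rec X. c.(c.(X + X + c.X) + (d.d.0 + b.b.X)) :: -c-> n1
  n1 = c.((rec X. c.(c.(X + X + c.X) + (d.d.0 + b.b.X))) + (rec X. c.(c.(X + X + c.X) + (d.d.0 + b.b.X))) + c.(rec X. c.(c.(X + X + c.X) + (d.d.0 + b.b.X)))) + (d.d.0 + b.b.(rec X. c.(c.(X + X + c.X) + (d.d.0 + b.b.X)))) :: -b-> n2, -c-> n3, -d-> n4
  n2 = b.(rec X. c.(c.(X + X + c.X) + (d.d.0 + b.b.X))) :: -b-> n0
  n3 = (rec X. c.(c.(X + X + c.X) + (d.d.0 + b.b.X))) + (rec X. c.(c.(X + X + c.X) + (d.d.0 + b.b.X))) + c.(rec X. c.(c.(X + X + c.X) + (d.d.0 + b.b.X))) :: -c-> n0, -c-> n1
  n4 = d.0 :: -d-> n5
  n5 = 0 :: (no moves)
Coarsest stable partition (strong bisimilarity classes):
  B0 = {m0}
  B1 = {m1}
  B2 = {m3}
  B3 = {m4, n4}
  B4 = {m5, n5}
  B5 = {m2}
  B6 = {n0}
  B7 = {n1}
  B8 = {n3}
  B9 = {n2}
m0 ∈ B0, n0 ∈ B6 → different blocks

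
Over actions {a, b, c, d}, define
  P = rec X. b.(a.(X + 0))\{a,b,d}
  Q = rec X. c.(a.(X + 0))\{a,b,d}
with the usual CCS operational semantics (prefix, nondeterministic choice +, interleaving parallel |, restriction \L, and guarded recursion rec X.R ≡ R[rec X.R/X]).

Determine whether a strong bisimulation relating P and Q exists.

P's transition system — 2 states:
  p0 = rec X. b.(a.(X + 0))\{a,b,d} has moves --b--▸ p1
  p1 = (a.((rec X. b.(a.(X + 0))\{a,b,d}) + 0))\{a,b,d} has moves ·
Q's transition system — 2 states:
  q0 = rec X. c.(a.(X + 0))\{a,b,d} has moves --c--▸ q1
  q1 = (a.((rec X. c.(a.(X + 0))\{a,b,d}) + 0))\{a,b,d} has moves ·
Bisimilarity quotient blocks:
  B0 = {p0}
  B1 = {p1, q1}
  B2 = {q0}
p0 ∈ B0, q0 ∈ B2 → different blocks

not bisimilar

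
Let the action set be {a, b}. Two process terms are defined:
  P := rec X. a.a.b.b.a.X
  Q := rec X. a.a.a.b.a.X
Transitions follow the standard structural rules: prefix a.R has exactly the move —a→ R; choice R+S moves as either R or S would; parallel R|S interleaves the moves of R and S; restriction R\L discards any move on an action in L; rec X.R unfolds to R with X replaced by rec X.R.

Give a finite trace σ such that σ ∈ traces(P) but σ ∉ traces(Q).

Reachable graph of P (5 states):
  u0 = rec X. a.a.b.b.a.X ⊢ =a=> u1
  u1 = a.b.b.a.(rec X. a.a.b.b.a.X) ⊢ =a=> u2
  u2 = b.b.a.(rec X. a.a.b.b.a.X) ⊢ =b=> u3
  u3 = b.a.(rec X. a.a.b.b.a.X) ⊢ =b=> u4
  u4 = a.(rec X. a.a.b.b.a.X) ⊢ =a=> u0
Reachable graph of Q (5 states):
  v0 = rec X. a.a.a.b.a.X ⊢ =a=> v1
  v1 = a.a.b.a.(rec X. a.a.a.b.a.X) ⊢ =a=> v2
  v2 = a.b.a.(rec X. a.a.a.b.a.X) ⊢ =a=> v3
  v3 = b.a.(rec X. a.a.a.b.a.X) ⊢ =b=> v4
  v4 = a.(rec X. a.a.a.b.a.X) ⊢ =a=> v0
Run σ = ⟨aab⟩ on P: start {u0}
  step 1 (a): {u1}
  step 2 (a): {u2}
  step 3 (b): {u3}
  P completes σ.
Run σ = ⟨aab⟩ on Q: start {v0}
  step 1 (a): {v1}
  step 2 (a): {v2}
  step 3 (b): ∅ (Q stuck)

aab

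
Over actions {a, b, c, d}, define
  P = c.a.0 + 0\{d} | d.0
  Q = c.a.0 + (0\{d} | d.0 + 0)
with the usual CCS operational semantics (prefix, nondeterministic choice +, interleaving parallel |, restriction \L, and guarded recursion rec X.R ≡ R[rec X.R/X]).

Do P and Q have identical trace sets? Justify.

trace-equivalent

Reachable graph of P (4 states):
  p0 = c.a.0 + 0\{d} | d.0 :: =c=> p1, =d=> p2
  p1 = a.0 :: =a=> p3
  p2 = 0\{d} | 0 :: deadlocked
  p3 = 0 :: deadlocked
Reachable graph of Q (4 states):
  q0 = c.a.0 + (0\{d} | d.0 + 0) :: =c=> q1, =d=> q2
  q1 = a.0 :: =a=> q3
  q2 = 0\{d} | 0 :: deadlocked
  q3 = 0 :: deadlocked
Bisimilarity quotient blocks:
  B0 = {p0, q0}
  B1 = {p2, p3, q2, q3}
  B2 = {p1, q1}
p0 ∈ B0, q0 ∈ B0 → same block
Bisimilar ⇒ trace-equivalent.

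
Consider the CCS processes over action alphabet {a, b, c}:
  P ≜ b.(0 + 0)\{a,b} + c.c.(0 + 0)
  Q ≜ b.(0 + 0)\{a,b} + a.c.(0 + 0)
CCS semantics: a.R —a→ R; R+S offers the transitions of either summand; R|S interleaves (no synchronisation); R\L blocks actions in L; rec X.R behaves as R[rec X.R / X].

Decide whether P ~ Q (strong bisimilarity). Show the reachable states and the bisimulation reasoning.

P ≁ Q

Reachable graph of P (4 states):
  s0 = b.(0 + 0)\{a,b} + c.c.(0 + 0) → -b-> s1, -c-> s2
  s1 = (0 + 0)\{a,b} → ·
  s2 = c.(0 + 0) → -c-> s3
  s3 = 0 + 0 → ·
Reachable graph of Q (4 states):
  t0 = b.(0 + 0)\{a,b} + a.c.(0 + 0) → -a-> t1, -b-> t2
  t1 = c.(0 + 0) → -c-> t3
  t2 = (0 + 0)\{a,b} → ·
  t3 = 0 + 0 → ·
Bisimilarity quotient blocks:
  B0 = {s0}
  B1 = {s1, s3, t2, t3}
  B2 = {s2, t1}
  B3 = {t0}
s0 ∈ B0, t0 ∈ B3 → different blocks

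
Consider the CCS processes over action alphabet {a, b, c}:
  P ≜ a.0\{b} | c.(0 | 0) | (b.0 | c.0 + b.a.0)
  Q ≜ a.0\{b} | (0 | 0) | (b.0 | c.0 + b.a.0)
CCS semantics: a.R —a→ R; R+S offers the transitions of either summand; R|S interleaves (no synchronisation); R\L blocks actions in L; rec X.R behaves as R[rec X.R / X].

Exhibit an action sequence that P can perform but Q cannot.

cc

Reachable graph of P (24 states):
  u0 = a.0\{b} | c.(0 | 0) | (b.0 | c.0 + b.a.0) ⊢ --a--▸ u1, --b--▸ u2, --b--▸ u3, --c--▸ u4, --c--▸ u5
  u1 = 0\{b} | c.(0 | 0) | (b.0 | c.0 + b.a.0) ⊢ --b--▸ u6, --b--▸ u7, --c--▸ u8, --c--▸ u9
  u2 = a.0\{b} | c.(0 | 0) | (0 | c.0) ⊢ --a--▸ u6, --c--▸ u10, --c--▸ u11
  u3 = a.0\{b} | c.(0 | 0) | a.0 ⊢ --a--▸ u12, --a--▸ u7, --c--▸ u13
  u4 = a.0\{b} | (0 | 0) | (b.0 | c.0 + b.a.0) ⊢ --a--▸ u8, --b--▸ u10, --b--▸ u13, --c--▸ u14
  u5 = a.0\{b} | c.(0 | 0) | (b.0 | 0) ⊢ --a--▸ u9, --b--▸ u11, --c--▸ u14
  u6 = 0\{b} | c.(0 | 0) | (0 | c.0) ⊢ --c--▸ u15, --c--▸ u16
  u7 = 0\{b} | c.(0 | 0) | a.0 ⊢ --a--▸ u17, --c--▸ u18
  u8 = 0\{b} | (0 | 0) | (b.0 | c.0 + b.a.0) ⊢ --b--▸ u15, --b--▸ u18, --c--▸ u19
  u9 = 0\{b} | c.(0 | 0) | (b.0 | 0) ⊢ --b--▸ u16, --c--▸ u19
  u10 = a.0\{b} | (0 | 0) | (0 | c.0) ⊢ --a--▸ u15, --c--▸ u20
  u11 = a.0\{b} | c.(0 | 0) | (0 | 0) ⊢ --a--▸ u16, --c--▸ u20
  u12 = a.0\{b} | c.(0 | 0) | 0 ⊢ --a--▸ u17, --c--▸ u21
  u13 = a.0\{b} | (0 | 0) | a.0 ⊢ --a--▸ u18, --a--▸ u21
  u14 = a.0\{b} | (0 | 0) | (b.0 | 0) ⊢ --a--▸ u19, --b--▸ u20
  u15 = 0\{b} | (0 | 0) | (0 | c.0) ⊢ --c--▸ u22
  u16 = 0\{b} | c.(0 | 0) | (0 | 0) ⊢ --c--▸ u22
  u17 = 0\{b} | c.(0 | 0) | 0 ⊢ --c--▸ u23
  u18 = 0\{b} | (0 | 0) | a.0 ⊢ --a--▸ u23
  u19 = 0\{b} | (0 | 0) | (b.0 | 0) ⊢ --b--▸ u22
  u20 = a.0\{b} | (0 | 0) | (0 | 0) ⊢ --a--▸ u22
  u21 = a.0\{b} | (0 | 0) | 0 ⊢ --a--▸ u23
  u22 = 0\{b} | (0 | 0) | (0 | 0) ⊢ (no moves)
  u23 = 0\{b} | (0 | 0) | 0 ⊢ (no moves)
Reachable graph of Q (12 states):
  v0 = a.0\{b} | (0 | 0) | (b.0 | c.0 + b.a.0) ⊢ --a--▸ v1, --b--▸ v2, --b--▸ v3, --c--▸ v4
  v1 = 0\{b} | (0 | 0) | (b.0 | c.0 + b.a.0) ⊢ --b--▸ v5, --b--▸ v6, --c--▸ v7
  v2 = a.0\{b} | (0 | 0) | (0 | c.0) ⊢ --a--▸ v5, --c--▸ v8
  v3 = a.0\{b} | (0 | 0) | a.0 ⊢ --a--▸ v6, --a--▸ v9
  v4 = a.0\{b} | (0 | 0) | (b.0 | 0) ⊢ --a--▸ v7, --b--▸ v8
  v5 = 0\{b} | (0 | 0) | (0 | c.0) ⊢ --c--▸ v10
  v6 = 0\{b} | (0 | 0) | a.0 ⊢ --a--▸ v11
  v7 = 0\{b} | (0 | 0) | (b.0 | 0) ⊢ --b--▸ v10
  v8 = a.0\{b} | (0 | 0) | (0 | 0) ⊢ --a--▸ v10
  v9 = a.0\{b} | (0 | 0) | 0 ⊢ --a--▸ v11
  v10 = 0\{b} | (0 | 0) | (0 | 0) ⊢ (no moves)
  v11 = 0\{b} | (0 | 0) | 0 ⊢ (no moves)
Trace ⟨cc⟩ through P, begin at {u0}:
  [1] c ⇒ {u4, u5}
  [2] c ⇒ {u14}
  — P admits the full trace.
Trace ⟨cc⟩ through Q, begin at {v0}:
  [1] c ⇒ {v4}
  [2] c ⇒ ∅ (Q stuck)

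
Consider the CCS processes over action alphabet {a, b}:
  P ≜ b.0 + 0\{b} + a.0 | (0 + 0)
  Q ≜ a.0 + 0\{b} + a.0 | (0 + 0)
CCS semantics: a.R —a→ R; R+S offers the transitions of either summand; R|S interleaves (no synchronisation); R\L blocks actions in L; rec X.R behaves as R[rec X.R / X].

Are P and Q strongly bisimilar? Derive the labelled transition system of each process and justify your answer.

NO

P's transition system — 3 states:
  s0 = b.0 + 0\{b} + a.0 | (0 + 0) has moves --a--▸ s1, --b--▸ s2
  s1 = 0 | (0 + 0) has moves (no moves)
  s2 = 0 has moves (no moves)
Q's transition system — 3 states:
  t0 = a.0 + 0\{b} + a.0 | (0 + 0) has moves --a--▸ t1, --a--▸ t2
  t1 = 0 has moves (no moves)
  t2 = 0 | (0 + 0) has moves (no moves)
Coarsest stable partition (strong bisimilarity classes):
  B0 = {s0}
  B1 = {s1, s2, t1, t2}
  B2 = {t0}
s0 ∈ B0, t0 ∈ B2 → different blocks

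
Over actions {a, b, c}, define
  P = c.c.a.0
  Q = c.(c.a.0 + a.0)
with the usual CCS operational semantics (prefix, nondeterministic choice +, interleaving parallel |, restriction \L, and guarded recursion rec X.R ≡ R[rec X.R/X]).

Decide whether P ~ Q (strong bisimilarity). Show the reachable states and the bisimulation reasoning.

NO

Reachable graph of P (4 states):
  p0 = c.c.a.0 | —c→ p1
  p1 = c.a.0 | —c→ p2
  p2 = a.0 | —a→ p3
  p3 = 0 | (no moves)
Reachable graph of Q (4 states):
  q0 = c.(c.a.0 + a.0) | —c→ q1
  q1 = c.a.0 + a.0 | —a→ q2, —c→ q3
  q2 = 0 | (no moves)
  q3 = a.0 | —a→ q2
Partition-refinement fixed point:
  B0 = {p0}
  B1 = {p1}
  B2 = {p2, q3}
  B3 = {p3, q2}
  B4 = {q0}
  B5 = {q1}
p0 ∈ B0, q0 ∈ B4 → different blocks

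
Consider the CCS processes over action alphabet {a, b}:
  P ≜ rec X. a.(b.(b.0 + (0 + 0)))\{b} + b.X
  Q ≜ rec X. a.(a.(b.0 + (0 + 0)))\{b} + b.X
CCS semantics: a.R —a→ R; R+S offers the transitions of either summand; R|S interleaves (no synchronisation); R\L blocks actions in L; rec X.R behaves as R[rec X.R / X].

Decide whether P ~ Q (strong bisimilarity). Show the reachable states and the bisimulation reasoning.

not bisimilar

Reachable graph of P (2 states):
  p0 = rec X. a.(b.(b.0 + (0 + 0)))\{b} + b.X has moves -a-> p1, -b-> p0
  p1 = (b.(b.0 + (0 + 0)))\{b} has moves (no moves)
Reachable graph of Q (3 states):
  q0 = rec X. a.(a.(b.0 + (0 + 0)))\{b} + b.X has moves -a-> q1, -b-> q0
  q1 = (a.(b.0 + (0 + 0)))\{b} has moves -a-> q2
  q2 = (b.0 + (0 + 0))\{b} has moves (no moves)
Partition-refinement fixed point:
  B0 = {p0}
  B1 = {p1, q2}
  B2 = {q0}
  B3 = {q1}
p0 ∈ B0, q0 ∈ B2 → different blocks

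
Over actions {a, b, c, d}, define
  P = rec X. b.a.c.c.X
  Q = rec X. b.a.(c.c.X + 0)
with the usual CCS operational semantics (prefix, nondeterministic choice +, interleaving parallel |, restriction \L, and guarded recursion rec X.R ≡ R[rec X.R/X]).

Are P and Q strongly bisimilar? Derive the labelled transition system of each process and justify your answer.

Reachable graph of P (4 states):
  m0 = rec X. b.a.c.c.X has moves —b→ m1
  m1 = a.c.c.(rec X. b.a.c.c.X) has moves —a→ m2
  m2 = c.c.(rec X. b.a.c.c.X) has moves —c→ m3
  m3 = c.(rec X. b.a.c.c.X) has moves —c→ m0
Reachable graph of Q (4 states):
  n0 = rec X. b.a.(c.c.X + 0) has moves —b→ n1
  n1 = a.(c.c.(rec X. b.a.(c.c.X + 0)) + 0) has moves —a→ n2
  n2 = c.c.(rec X. b.a.(c.c.X + 0)) + 0 has moves —c→ n3
  n3 = c.(rec X. b.a.(c.c.X + 0)) has moves —c→ n0
Coarsest stable partition (strong bisimilarity classes):
  B0 = {m0, n0}
  B1 = {m1, n1}
  B2 = {m2, n2}
  B3 = {m3, n3}
m0 ∈ B0, n0 ∈ B0 → same block

YES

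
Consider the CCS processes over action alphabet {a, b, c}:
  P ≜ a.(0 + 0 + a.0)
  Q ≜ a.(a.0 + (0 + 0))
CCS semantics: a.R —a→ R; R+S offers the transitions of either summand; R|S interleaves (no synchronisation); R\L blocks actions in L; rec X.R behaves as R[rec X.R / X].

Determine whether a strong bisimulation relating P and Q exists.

LTS(P): 3 reachable states
  p0 = a.(0 + 0 + a.0) :: ··a··> p1
  p1 = 0 + 0 + a.0 :: ··a··> p2
  p2 = 0 :: (no moves)
LTS(Q): 3 reachable states
  q0 = a.(a.0 + (0 + 0)) :: ··a··> q1
  q1 = a.0 + (0 + 0) :: ··a··> q2
  q2 = 0 :: (no moves)
Coarsest stable partition (strong bisimilarity classes):
  B0 = {p0, q0}
  B1 = {p1, q1}
  B2 = {p2, q2}
p0 ∈ B0, q0 ∈ B0 → same block

bisimilar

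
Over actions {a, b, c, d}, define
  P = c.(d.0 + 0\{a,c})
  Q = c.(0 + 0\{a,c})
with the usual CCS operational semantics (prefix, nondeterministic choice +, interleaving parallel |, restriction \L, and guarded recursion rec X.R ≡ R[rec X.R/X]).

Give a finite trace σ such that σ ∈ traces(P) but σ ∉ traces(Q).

cd

Reachable graph of P (3 states):
  m0 = c.(d.0 + 0\{a,c}) → =c=> m1
  m1 = d.0 + 0\{a,c} → =d=> m2
  m2 = 0 → ∅
Reachable graph of Q (2 states):
  n0 = c.(0 + 0\{a,c}) → =c=> n1
  n1 = 0 + 0\{a,c} → ∅
Executing cd from P (initial set {m0}):
  after c @ step 1: {m1}
  after d @ step 2: {m2}
  ✓ P
Executing cd from Q (initial set {n0}):
  after c @ step 1: {n1}
  after d @ step 2: no successor for Q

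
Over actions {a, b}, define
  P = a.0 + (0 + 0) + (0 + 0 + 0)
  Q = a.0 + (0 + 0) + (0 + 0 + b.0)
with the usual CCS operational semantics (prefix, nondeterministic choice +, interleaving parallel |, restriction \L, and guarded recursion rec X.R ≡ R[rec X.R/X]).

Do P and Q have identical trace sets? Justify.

traces(P) ≠ traces(Q) — witness ⟨b⟩

Reachable graph of P (2 states):
  u0 = a.0 + (0 + 0) + (0 + 0 + 0) ⊢ -a-> u1
  u1 = 0 ⊢ deadlocked
Reachable graph of Q (2 states):
  v0 = a.0 + (0 + 0) + (0 + 0 + b.0) ⊢ -a-> v1, -b-> v1
  v1 = 0 ⊢ deadlocked
Run σ = ⟨b⟩ on Q: start {v0}
  step 1 (b): {v1}
  Q completes σ.
Run σ = ⟨b⟩ on P: start {u0}
  step 1 (b): no successor for P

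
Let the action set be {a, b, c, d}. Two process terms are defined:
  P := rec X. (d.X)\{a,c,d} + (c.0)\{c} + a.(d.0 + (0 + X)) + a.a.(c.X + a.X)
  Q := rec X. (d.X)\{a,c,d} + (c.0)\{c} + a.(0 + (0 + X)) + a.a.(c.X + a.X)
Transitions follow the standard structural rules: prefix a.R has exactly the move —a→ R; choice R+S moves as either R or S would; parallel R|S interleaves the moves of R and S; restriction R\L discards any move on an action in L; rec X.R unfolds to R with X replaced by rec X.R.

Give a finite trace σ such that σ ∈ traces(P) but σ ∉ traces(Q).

ad

LTS(P): 5 reachable states
  u0 = rec X. (d.X)\{a,c,d} + (c.0)\{c} + a.(d.0 + (0 + X)) + a.a.(c.X + a.X) :: —a→ u1, —a→ u2
  u1 = a.(c.(rec X. (d.X)\{a,c,d} + (c.0)\{c} + a.(d.0 + (0 + X)) + a.a.(c.X + a.X)) + a.(rec X. (d.X)\{a,c,d} + (c.0)\{c} + a.(d.0 + (0 + X)) + a.a.(c.X + a.X))) :: —a→ u3
  u2 = d.0 + (0 + (rec X. (d.X)\{a,c,d} + (c.0)\{c} + a.(d.0 + (0 + X)) + a.a.(c.X + a.X))) :: —a→ u1, —a→ u2, —d→ u4
  u3 = c.(rec X. (d.X)\{a,c,d} + (c.0)\{c} + a.(d.0 + (0 + X)) + a.a.(c.X + a.X)) + a.(rec X. (d.X)\{a,c,d} + (c.0)\{c} + a.(d.0 + (0 + X)) + a.a.(c.X + a.X)) :: —a→ u0, —c→ u0
  u4 = 0 :: ∅
LTS(Q): 4 reachable states
  v0 = rec X. (d.X)\{a,c,d} + (c.0)\{c} + a.(0 + (0 + X)) + a.a.(c.X + a.X) :: —a→ v1, —a→ v2
  v1 = 0 + (0 + (rec X. (d.X)\{a,c,d} + (c.0)\{c} + a.(0 + (0 + X)) + a.a.(c.X + a.X))) :: —a→ v1, —a→ v2
  v2 = a.(c.(rec X. (d.X)\{a,c,d} + (c.0)\{c} + a.(0 + (0 + X)) + a.a.(c.X + a.X)) + a.(rec X. (d.X)\{a,c,d} + (c.0)\{c} + a.(0 + (0 + X)) + a.a.(c.X + a.X))) :: —a→ v3
  v3 = c.(rec X. (d.X)\{a,c,d} + (c.0)\{c} + a.(0 + (0 + X)) + a.a.(c.X + a.X)) + a.(rec X. (d.X)\{a,c,d} + (c.0)\{c} + a.(0 + (0 + X)) + a.a.(c.X + a.X)) :: —a→ v0, —c→ v0
Run σ = ⟨ad⟩ on P: start {u0}
  after a @ step 1: {u1, u2}
  after d @ step 2: {u4}
  P completes σ.
Run σ = ⟨ad⟩ on Q: start {v0}
  after a @ step 1: {v1, v2}
  after d @ step 2: no successor for Q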